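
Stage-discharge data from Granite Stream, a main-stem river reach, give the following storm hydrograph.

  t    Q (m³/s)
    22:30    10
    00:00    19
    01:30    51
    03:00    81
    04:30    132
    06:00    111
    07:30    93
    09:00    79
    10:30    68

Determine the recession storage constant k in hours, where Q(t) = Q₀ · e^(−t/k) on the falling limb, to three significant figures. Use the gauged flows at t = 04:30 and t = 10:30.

On the falling limb, Q drops from 132 to 68 m³/s between t = 04:30 and t = 10:30 (Δt = 6 h).
k = −Δt / ln(Q₂/Q₁) = −6 / ln(68/132) = 9.05 h.

k ≈ 9.05 h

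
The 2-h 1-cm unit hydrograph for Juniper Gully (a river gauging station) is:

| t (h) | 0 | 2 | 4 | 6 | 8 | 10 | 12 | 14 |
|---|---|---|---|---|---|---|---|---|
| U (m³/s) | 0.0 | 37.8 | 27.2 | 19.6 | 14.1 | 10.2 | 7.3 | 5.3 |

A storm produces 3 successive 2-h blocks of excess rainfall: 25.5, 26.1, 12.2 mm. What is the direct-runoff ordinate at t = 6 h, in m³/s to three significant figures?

By discrete convolution, Q_j = Σ (P_i / 10 mm) · U_{j−i}.
At t = 6 h (j=3): Q = (25.5/10)·19.6 + (26.1/10)·27.2 + (12.2/10)·37.8 = 167 m³/s.

Q ≈ 167 m³/s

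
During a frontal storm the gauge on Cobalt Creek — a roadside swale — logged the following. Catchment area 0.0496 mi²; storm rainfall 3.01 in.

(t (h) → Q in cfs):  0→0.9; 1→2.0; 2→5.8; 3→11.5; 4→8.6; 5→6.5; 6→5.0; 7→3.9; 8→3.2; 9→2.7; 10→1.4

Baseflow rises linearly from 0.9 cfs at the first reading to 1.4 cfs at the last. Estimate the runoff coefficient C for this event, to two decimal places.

ΣQ_DR = 38.85 cfs; V = ΣQ_DR·Δt = 1.399 × 10^5 ft³.
Runoff depth d = V / A = 1.214 in.
C = d / P = 1.214 / 3.01 = 0.40.

C ≈ 0.40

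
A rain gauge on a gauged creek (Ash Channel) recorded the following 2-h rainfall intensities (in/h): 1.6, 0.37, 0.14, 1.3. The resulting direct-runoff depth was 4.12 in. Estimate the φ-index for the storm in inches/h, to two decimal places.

Only the 2 blocks with intensity above φ contribute runoff: 1.6, 1.3 in/h.
Σ(I−φ)·Δt = d  ⇒  (1.6+1.3 − 2φ)·2 = 4.12
φ = (2.900 − 4.12/2) / 2 = 0.42 in/h.

φ ≈ 0.42 in/h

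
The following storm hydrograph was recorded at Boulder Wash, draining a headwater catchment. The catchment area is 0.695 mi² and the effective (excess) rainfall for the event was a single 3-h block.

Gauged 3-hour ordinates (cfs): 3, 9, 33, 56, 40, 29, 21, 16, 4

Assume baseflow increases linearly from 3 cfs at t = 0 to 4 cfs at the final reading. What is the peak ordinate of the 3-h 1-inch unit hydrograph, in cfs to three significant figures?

U_p ≈ 43.8 cfs

Direct runoff: 0.00, 5.88, 29.75, 52.62, 36.50, 25.38, 17.25, 12.12, 0.00 cfs; ΣQ_DR = 179.5 cfs, peak = 52.62 cfs.
Runoff depth d = ΣQ_DR·Δt / A = 179.5 × 10800 / (0.695 mi²) = 1.201 in.
The 1-inch UH is the DRH scaled by (1 in)/d, so U_p = 52.62 × 1/1.201 = 43.8 cfs.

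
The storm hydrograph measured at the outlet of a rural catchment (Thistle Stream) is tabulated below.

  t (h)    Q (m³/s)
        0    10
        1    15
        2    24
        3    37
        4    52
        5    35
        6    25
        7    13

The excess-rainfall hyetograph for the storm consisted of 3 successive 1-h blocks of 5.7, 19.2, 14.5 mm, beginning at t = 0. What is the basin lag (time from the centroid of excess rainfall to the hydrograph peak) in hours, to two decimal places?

Centroid of excess rainfall: t_c = Σ P_i·t̄_i / ΣP_i = 1.7234 h (block centres at 0.5, 1.5, 2.5 h).
Hydrograph peak occurs at t = 4 h, so basin lag t_L = 4 − 1.7234 = 2.28 h.

t_L ≈ 2.28 h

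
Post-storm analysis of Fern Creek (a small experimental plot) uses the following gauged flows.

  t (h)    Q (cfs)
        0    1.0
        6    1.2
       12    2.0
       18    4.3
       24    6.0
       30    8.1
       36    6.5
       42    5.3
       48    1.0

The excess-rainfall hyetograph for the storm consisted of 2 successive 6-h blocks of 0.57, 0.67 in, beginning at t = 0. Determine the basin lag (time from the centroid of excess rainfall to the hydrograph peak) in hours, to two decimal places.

t_L ≈ 23.76 h

Centroid of excess rainfall: t_c = Σ P_i·t̄_i / ΣP_i = 6.2419 h (block centres at 3, 9 h).
Hydrograph peak occurs at t = 30 h, so basin lag t_L = 30 − 6.2419 = 23.76 h.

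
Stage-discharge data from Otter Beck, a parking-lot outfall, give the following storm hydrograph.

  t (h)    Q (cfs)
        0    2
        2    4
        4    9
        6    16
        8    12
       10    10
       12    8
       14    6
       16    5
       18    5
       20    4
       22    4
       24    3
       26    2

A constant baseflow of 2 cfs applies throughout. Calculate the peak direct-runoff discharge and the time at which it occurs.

Q_p = 14.0 cfs at t = 6 h

Subtracting baseflow gives direct-runoff ordinates: 0.0, 2.0, 7.0, 14.0, 10.0, 8.0, 6.0, 4.0, 3.0, 3.0, 2.0, 2.0, 1.0, 0.0 cfs.
The maximum is 14.0 cfs, occurring at the reading for t = 6 h.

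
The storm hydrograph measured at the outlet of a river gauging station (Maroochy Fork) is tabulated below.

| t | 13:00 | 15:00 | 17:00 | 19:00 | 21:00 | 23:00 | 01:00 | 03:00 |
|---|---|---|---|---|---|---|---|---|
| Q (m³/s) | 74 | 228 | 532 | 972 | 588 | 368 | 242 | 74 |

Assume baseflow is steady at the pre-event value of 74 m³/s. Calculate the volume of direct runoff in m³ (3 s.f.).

V ≈ 1.79 × 10^7 m³

Direct-runoff ordinates (Q − Q_b): 0.0, 154.0, 458.0, 898.0, 514.0, 294.0, 168.0, 0.0 m³/s.
ΣQ_DR = 2486 m³/s.
With Δt = 2 h = 7200 s, V = ΣQ_DR · Δt = 2486 × 7200 = 1.79 × 10^7 m³.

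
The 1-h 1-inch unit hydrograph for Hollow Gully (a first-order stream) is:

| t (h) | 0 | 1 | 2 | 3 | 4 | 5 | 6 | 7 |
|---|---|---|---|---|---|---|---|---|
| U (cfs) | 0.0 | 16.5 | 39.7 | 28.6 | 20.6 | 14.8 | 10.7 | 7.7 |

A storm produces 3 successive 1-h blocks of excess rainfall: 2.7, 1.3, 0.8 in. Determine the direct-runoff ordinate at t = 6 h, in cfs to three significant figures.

Q ≈ 64.6 cfs

By discrete convolution, Q_j = Σ (P_i / 1 in) · U_{j−i}.
At t = 6 h (j=6): Q = (2.7/1)·10.7 + (1.3/1)·14.8 + (0.8/1)·20.6 = 64.6 cfs.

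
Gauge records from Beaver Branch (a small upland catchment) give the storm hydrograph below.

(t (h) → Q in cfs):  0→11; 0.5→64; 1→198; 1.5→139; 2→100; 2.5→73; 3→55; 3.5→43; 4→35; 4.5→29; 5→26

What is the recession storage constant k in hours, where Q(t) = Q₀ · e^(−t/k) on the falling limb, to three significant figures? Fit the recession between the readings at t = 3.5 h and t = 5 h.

On the falling limb, Q drops from 43 to 26 cfs between t = 3.5 h and t = 5 h (Δt = 1.5 h).
k = −Δt / ln(Q₂/Q₁) = −1.5 / ln(26/43) = 2.98 h.

k ≈ 2.98 h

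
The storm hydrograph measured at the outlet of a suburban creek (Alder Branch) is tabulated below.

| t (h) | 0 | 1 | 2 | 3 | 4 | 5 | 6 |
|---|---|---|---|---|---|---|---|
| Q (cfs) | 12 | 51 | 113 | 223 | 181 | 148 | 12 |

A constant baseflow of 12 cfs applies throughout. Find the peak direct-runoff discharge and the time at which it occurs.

Subtracting baseflow gives direct-runoff ordinates: 0.0, 39.0, 101.0, 211.0, 169.0, 136.0, 0.0 cfs.
The maximum is 211.0 cfs, occurring at the reading for t = 3 h.

Q_p = 211.0 cfs at t = 3 h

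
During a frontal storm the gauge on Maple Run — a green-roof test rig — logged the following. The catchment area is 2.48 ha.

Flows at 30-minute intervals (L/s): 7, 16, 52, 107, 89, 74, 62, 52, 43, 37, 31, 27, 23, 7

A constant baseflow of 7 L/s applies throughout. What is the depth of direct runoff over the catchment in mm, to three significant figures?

Direct runoff: 0.0, 9.0, 45.0, 100.0, 82.0, 67.0, 55.0, 45.0, 36.0, 30.0, 24.0, 20.0, 16.0, 0.0 L/s; ΣQ_DR = 529.0 L/s.
V = ΣQ_DR · Δt = 529.0 × 1800 s = 9.522 × 10^5 L.
Over A = 2.48 ha, depth = V / A = 38.4 mm.

d ≈ 38.4 mm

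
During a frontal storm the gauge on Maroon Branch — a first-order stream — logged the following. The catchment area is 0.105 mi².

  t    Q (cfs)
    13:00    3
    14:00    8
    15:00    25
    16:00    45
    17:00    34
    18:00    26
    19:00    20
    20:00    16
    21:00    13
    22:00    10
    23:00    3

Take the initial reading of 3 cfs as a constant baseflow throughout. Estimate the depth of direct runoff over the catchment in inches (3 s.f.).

d ≈ 2.51 in

Direct runoff: 0.0, 5.0, 22.0, 42.0, 31.0, 23.0, 17.0, 13.0, 10.0, 7.0, 0.0 cfs; ΣQ_DR = 170.0 cfs.
V = ΣQ_DR · Δt = 170.0 × 3600 s = 6.120 × 10^5 ft³.
Over A = 0.105 mi², depth = V / A = 2.51 in.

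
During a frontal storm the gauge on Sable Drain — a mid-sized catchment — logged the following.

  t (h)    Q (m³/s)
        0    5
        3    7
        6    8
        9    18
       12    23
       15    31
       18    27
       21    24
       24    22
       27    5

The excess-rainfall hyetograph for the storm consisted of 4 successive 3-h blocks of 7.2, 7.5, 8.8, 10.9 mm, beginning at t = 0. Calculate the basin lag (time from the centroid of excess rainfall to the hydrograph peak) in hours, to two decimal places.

Centroid of excess rainfall: t_c = Σ P_i·t̄_i / ΣP_i = 6.5407 h (block centres at 1.5, 4.5, 7.5, 10.5 h).
Hydrograph peak occurs at t = 15 h, so basin lag t_L = 15 − 6.5407 = 8.46 h.

t_L ≈ 8.46 h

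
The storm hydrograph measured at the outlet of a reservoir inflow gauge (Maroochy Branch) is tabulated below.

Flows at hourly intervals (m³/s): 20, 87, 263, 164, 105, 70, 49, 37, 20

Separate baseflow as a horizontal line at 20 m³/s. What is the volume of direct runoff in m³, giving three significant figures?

V ≈ 2.29 × 10^6 m³

Direct-runoff ordinates (Q − Q_b): 0.0, 67.0, 243.0, 144.0, 85.0, 50.0, 29.0, 17.0, 0.0 m³/s.
ΣQ_DR = 635.0 m³/s.
With Δt = 1 h = 3600 s, V = ΣQ_DR · Δt = 635.0 × 3600 = 2.29 × 10^6 m³.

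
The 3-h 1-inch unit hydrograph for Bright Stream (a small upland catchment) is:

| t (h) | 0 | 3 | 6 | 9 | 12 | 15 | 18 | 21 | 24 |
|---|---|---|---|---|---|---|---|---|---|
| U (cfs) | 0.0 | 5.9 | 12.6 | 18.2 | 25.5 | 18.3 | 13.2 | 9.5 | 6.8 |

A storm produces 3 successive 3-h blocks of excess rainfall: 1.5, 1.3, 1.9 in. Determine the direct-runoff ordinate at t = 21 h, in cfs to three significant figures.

By discrete convolution, Q_j = Σ (P_i / 1 in) · U_{j−i}.
At t = 21 h (j=7): Q = (1.5/1)·9.5 + (1.3/1)·13.2 + (1.9/1)·18.3 = 66.2 cfs.

Q ≈ 66.2 cfs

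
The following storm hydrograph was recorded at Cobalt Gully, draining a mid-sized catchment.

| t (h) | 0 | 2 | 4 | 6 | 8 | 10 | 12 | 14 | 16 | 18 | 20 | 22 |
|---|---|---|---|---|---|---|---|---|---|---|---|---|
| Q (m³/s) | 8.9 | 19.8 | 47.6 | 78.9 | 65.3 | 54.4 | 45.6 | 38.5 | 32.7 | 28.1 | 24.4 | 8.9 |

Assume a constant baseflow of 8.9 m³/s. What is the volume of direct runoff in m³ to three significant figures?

V ≈ 2.49 × 10^6 m³

Direct-runoff ordinates (Q − Q_b): 0.0, 10.9, 38.7, 70.0, 56.4, 45.5, 36.7, 29.6, 23.8, 19.2, 15.5, 0.0 m³/s.
ΣQ_DR = 346.3 m³/s.
With Δt = 2 h = 7200 s, V = ΣQ_DR · Δt = 346.3 × 7200 = 2.49 × 10^6 m³.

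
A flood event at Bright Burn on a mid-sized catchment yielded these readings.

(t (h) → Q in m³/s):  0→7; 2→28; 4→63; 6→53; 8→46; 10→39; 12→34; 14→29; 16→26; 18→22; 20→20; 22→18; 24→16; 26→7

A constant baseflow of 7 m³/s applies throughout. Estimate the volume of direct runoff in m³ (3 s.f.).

V ≈ 2.23 × 10^6 m³

Direct-runoff ordinates (Q − Q_b): 0.0, 21.0, 56.0, 46.0, 39.0, 32.0, 27.0, 22.0, 19.0, 15.0, 13.0, 11.0, 9.0, 0.0 m³/s.
ΣQ_DR = 310.0 m³/s.
With Δt = 2 h = 7200 s, V = ΣQ_DR · Δt = 310.0 × 7200 = 2.23 × 10^6 m³.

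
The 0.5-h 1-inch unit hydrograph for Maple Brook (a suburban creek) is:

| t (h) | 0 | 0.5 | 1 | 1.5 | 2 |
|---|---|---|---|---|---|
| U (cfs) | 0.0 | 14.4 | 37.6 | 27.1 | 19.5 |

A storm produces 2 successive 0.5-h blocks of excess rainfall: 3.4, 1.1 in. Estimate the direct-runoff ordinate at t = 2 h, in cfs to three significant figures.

By discrete convolution, Q_j = Σ (P_i / 1 in) · U_{j−i}.
At t = 2 h (j=4): Q = (3.4/1)·19.5 + (1.1/1)·27.1 = 96.1 cfs.

Q ≈ 96.1 cfs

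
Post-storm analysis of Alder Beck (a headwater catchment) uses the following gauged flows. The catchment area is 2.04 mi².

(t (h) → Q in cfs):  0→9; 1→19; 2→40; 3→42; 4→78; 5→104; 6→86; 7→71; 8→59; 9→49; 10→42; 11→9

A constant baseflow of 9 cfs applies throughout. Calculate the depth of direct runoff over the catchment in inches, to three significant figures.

Direct runoff: 0.0, 10.0, 31.0, 33.0, 69.0, 95.0, 77.0, 62.0, 50.0, 40.0, 33.0, 0.0 cfs; ΣQ_DR = 500.0 cfs.
V = ΣQ_DR · Δt = 500.0 × 3600 s = 1.800 × 10^6 ft³.
Over A = 2.04 mi², depth = V / A = 0.380 in.

d ≈ 0.380 in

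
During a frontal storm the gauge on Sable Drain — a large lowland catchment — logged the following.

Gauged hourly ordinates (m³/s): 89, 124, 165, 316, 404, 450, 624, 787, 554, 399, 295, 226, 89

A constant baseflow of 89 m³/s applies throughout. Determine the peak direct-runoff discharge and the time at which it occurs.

Subtracting baseflow gives direct-runoff ordinates: 0.0, 35.0, 76.0, 227.0, 315.0, 361.0, 535.0, 698.0, 465.0, 310.0, 206.0, 137.0, 0.0 m³/s.
The maximum is 698.0 m³/s, occurring at the reading for t = 7 h.

Q_p = 698.0 m³/s at t = 7 h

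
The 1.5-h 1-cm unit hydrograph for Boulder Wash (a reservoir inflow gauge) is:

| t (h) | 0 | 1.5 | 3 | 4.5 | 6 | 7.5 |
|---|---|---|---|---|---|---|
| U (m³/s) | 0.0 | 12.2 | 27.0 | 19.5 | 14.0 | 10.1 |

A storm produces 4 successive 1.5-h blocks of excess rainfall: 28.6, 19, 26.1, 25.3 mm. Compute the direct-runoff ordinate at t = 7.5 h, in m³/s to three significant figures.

By discrete convolution, Q_j = Σ (P_i / 10 mm) · U_{j−i}.
At t = 7.5 h (j=5): Q = (28.6/10)·10.1 + (19/10)·14.0 + (26.1/10)·19.5 + (25.3/10)·27.0 = 175 m³/s.

Q ≈ 175 m³/s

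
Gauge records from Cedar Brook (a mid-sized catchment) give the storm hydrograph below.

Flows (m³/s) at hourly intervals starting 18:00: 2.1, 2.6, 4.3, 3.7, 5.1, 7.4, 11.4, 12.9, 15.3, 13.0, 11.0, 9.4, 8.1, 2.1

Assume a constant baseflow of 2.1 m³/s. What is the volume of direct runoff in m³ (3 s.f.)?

V ≈ 2.84 × 10^5 m³

Direct-runoff ordinates (Q − Q_b): 0.0, 0.5, 2.2, 1.6, 3.0, 5.3, 9.3, 10.8, 13.2, 10.9, 8.9, 7.3, 6.0, 0.0 m³/s.
ΣQ_DR = 79.00 m³/s.
With Δt = 1 h = 3600 s, V = ΣQ_DR · Δt = 79.00 × 3600 = 2.84 × 10^5 m³.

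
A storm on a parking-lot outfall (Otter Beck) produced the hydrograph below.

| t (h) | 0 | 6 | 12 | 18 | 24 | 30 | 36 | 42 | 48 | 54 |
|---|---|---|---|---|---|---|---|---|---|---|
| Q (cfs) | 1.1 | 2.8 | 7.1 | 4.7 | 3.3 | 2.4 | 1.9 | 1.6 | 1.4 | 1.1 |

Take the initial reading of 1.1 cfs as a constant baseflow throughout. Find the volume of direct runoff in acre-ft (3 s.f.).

V ≈ 8.13 acre-ft

Direct-runoff ordinates (Q − Q_b): 0.0, 1.7, 6.0, 3.6, 2.2, 1.3, 0.8, 0.5, 0.3, 0.0 cfs.
ΣQ_DR = 16.40 cfs.
With Δt = 6 h = 21600 s, V = ΣQ_DR · Δt = 16.40 × 21600 = 3.54 × 10^5 ft³ = 8.13 acre-ft.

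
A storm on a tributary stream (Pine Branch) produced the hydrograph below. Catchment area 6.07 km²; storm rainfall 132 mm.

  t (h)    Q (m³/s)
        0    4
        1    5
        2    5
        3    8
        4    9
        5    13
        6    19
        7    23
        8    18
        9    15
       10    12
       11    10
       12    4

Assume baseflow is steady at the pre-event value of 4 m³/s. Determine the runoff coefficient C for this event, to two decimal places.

ΣQ_DR = 93.00 m³/s; V = ΣQ_DR·Δt = 3.348 × 10^5 m³.
Runoff depth d = V / A = 55.16 mm.
C = d / P = 55.16 / 132 = 0.42.

C ≈ 0.42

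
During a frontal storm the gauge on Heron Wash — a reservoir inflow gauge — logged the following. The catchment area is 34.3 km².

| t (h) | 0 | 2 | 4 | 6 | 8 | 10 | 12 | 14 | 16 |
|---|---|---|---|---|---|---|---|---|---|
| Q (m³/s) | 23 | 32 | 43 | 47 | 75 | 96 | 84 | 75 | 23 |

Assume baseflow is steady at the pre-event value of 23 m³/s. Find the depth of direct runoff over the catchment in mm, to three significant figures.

Direct runoff: 0.0, 9.0, 20.0, 24.0, 52.0, 73.0, 61.0, 52.0, 0.0 m³/s; ΣQ_DR = 291.0 m³/s.
V = ΣQ_DR · Δt = 291.0 × 7200 s = 2.095 × 10^6 m³.
Over A = 34.3 km², depth = V / A = 61.1 mm.

d ≈ 61.1 mm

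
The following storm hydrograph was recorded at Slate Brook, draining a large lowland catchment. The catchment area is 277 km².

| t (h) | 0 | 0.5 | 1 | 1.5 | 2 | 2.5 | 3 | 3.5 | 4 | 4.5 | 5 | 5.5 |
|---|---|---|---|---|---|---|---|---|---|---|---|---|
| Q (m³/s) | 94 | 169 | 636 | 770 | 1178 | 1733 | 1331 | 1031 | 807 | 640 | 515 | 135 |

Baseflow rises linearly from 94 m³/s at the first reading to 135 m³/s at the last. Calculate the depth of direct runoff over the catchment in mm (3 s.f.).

Direct runoff: 0.00, 71.27, 534.55, 664.82, 1069.09, 1620.36, 1214.64, 910.91, 683.18, 512.45, 383.73, 0.00 m³/s; ΣQ_DR = 7665 m³/s.
V = ΣQ_DR · Δt = 7665 × 1800 s = 1.380 × 10^7 m³.
Over A = 277 km², depth = V / A = 49.8 mm.

d ≈ 49.8 mm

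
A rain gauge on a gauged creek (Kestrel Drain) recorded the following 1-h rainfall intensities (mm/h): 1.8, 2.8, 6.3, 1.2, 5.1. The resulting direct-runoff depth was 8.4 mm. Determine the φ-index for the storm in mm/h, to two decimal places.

Only the 3 blocks with intensity above φ contribute runoff: 2.8, 6.3, 5.1 mm/h.
Σ(I−φ)·Δt = d  ⇒  (2.8+6.3+5.1 − 3φ)·1 = 8.4
φ = (14.20 − 8.4/1) / 3 = 1.93 mm/h.

φ ≈ 1.93 mm/h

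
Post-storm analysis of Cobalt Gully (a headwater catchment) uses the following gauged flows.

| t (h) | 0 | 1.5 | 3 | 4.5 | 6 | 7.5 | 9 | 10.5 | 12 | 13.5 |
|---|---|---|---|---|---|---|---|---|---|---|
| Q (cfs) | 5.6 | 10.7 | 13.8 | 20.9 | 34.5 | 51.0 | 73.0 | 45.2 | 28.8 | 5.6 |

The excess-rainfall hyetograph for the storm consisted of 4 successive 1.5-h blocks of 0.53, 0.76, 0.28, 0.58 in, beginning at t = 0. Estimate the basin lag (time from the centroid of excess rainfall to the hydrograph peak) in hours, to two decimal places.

t_L ≈ 6.12 h

Centroid of excess rainfall: t_c = Σ P_i·t̄_i / ΣP_i = 2.8849 h (block centres at 0.75, 2.25, 3.75, 5.25 h).
Hydrograph peak occurs at t = 9 h, so basin lag t_L = 9 − 2.8849 = 6.12 h.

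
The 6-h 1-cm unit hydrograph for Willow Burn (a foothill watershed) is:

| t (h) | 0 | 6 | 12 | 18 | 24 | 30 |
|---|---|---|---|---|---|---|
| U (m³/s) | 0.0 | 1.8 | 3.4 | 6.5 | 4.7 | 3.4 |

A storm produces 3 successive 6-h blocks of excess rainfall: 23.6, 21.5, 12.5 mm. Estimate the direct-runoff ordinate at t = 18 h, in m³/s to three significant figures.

Q ≈ 24.9 m³/s

By discrete convolution, Q_j = Σ (P_i / 10 mm) · U_{j−i}.
At t = 18 h (j=3): Q = (23.6/10)·6.5 + (21.5/10)·3.4 + (12.5/10)·1.8 = 24.9 m³/s.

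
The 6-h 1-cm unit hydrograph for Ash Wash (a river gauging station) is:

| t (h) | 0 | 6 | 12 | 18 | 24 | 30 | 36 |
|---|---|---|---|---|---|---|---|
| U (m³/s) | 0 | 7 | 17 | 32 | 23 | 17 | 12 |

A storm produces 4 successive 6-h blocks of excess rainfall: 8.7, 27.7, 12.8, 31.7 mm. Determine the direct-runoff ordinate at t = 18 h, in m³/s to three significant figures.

By discrete convolution, Q_j = Σ (P_i / 10 mm) · U_{j−i}.
At t = 18 h (j=3): Q = (8.7/10)·32 + (27.7/10)·17 + (12.8/10)·7 + (31.7/10)·0 = 83.9 m³/s.

Q ≈ 83.9 m³/s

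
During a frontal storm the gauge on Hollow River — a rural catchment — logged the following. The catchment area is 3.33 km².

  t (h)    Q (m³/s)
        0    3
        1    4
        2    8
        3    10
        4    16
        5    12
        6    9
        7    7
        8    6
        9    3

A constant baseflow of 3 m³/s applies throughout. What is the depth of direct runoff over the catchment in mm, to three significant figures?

Direct runoff: 0.0, 1.0, 5.0, 7.0, 13.0, 9.0, 6.0, 4.0, 3.0, 0.0 m³/s; ΣQ_DR = 48.00 m³/s.
V = ΣQ_DR · Δt = 48.00 × 3600 s = 1.728 × 10^5 m³.
Over A = 3.33 km², depth = V / A = 51.9 mm.

d ≈ 51.9 mm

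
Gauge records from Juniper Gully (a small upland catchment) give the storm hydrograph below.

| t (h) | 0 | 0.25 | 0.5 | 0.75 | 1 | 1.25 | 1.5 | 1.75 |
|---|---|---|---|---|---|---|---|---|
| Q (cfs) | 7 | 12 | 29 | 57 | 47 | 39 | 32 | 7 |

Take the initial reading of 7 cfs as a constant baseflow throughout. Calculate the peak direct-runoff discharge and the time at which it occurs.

Subtracting baseflow gives direct-runoff ordinates: 0.0, 5.0, 22.0, 50.0, 40.0, 32.0, 25.0, 0.0 cfs.
The maximum is 50.0 cfs, occurring at the reading for t = 0.75 h.

Q_p = 50.0 cfs at t = 0.75 h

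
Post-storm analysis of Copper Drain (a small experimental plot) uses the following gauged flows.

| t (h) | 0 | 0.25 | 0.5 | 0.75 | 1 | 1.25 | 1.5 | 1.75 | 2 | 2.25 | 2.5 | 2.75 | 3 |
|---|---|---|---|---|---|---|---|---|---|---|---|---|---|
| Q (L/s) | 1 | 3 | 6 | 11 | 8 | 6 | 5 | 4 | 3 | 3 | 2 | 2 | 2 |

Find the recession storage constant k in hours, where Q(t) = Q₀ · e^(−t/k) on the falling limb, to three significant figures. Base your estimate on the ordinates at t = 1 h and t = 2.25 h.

On the falling limb, Q drops from 8 to 3 L/s between t = 1 h and t = 2.25 h (Δt = 1.25 h).
k = −Δt / ln(Q₂/Q₁) = −1.25 / ln(3/8) = 1.27 h.

k ≈ 1.27 h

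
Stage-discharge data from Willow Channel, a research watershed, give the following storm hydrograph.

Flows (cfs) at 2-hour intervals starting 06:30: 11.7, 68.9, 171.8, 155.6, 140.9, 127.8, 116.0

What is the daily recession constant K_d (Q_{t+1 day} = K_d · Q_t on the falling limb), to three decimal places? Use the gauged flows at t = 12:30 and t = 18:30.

K_d ≈ 0.309

Between t = 12:30 and t = 18:30 the flow falls from 155.6 to 116.0 cfs over 3×2 h = 6 h.
Per-interval ratio K = (116.0/155.6)^(1/3) = 0.9067; K_d = K^(24/2) = 0.309.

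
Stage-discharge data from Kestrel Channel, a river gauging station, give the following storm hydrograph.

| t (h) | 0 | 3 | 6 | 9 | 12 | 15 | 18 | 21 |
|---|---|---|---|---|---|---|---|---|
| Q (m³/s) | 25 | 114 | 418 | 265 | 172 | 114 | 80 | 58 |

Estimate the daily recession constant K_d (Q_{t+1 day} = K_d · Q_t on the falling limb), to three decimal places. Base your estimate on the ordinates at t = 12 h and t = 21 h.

K_d ≈ 0.055

Between t = 12 h and t = 21 h the flow falls from 172 to 58 m³/s over 3×3 h = 9 h.
Per-interval ratio K = (58/172)^(1/3) = 0.6960; K_d = K^(24/3) = 0.055.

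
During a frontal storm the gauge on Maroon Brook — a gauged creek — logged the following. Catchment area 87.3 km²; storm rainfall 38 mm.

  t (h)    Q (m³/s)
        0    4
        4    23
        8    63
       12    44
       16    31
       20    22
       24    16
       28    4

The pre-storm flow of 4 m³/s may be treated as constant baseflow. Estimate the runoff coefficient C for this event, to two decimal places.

ΣQ_DR = 175.0 m³/s; V = ΣQ_DR·Δt = 2.520 × 10^6 m³.
Runoff depth d = V / A = 28.87 mm.
C = d / P = 28.87 / 38 = 0.76.

C ≈ 0.76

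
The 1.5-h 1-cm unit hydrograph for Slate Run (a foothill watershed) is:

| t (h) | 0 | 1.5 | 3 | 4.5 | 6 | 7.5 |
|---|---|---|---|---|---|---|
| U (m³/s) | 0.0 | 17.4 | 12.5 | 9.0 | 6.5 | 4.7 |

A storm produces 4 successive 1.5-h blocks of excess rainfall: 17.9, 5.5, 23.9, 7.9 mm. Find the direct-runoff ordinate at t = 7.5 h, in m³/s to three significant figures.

Q ≈ 43.4 m³/s

By discrete convolution, Q_j = Σ (P_i / 10 mm) · U_{j−i}.
At t = 7.5 h (j=5): Q = (17.9/10)·4.7 + (5.5/10)·6.5 + (23.9/10)·9.0 + (7.9/10)·12.5 = 43.4 m³/s.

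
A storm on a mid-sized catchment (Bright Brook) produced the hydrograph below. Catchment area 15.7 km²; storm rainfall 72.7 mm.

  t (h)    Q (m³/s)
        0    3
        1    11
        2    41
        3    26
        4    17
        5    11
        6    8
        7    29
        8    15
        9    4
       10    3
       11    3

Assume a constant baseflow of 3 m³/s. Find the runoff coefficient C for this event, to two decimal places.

C ≈ 0.43

ΣQ_DR = 135.0 m³/s; V = ΣQ_DR·Δt = 4.860 × 10^5 m³.
Runoff depth d = V / A = 30.96 mm.
C = d / P = 30.96 / 72.7 = 0.43.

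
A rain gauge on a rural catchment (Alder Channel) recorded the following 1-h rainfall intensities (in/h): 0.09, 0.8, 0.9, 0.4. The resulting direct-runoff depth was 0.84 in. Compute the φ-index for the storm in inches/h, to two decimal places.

φ ≈ 0.43 in/h

Only the 2 blocks with intensity above φ contribute runoff: 0.8, 0.9 in/h.
Σ(I−φ)·Δt = d  ⇒  (0.8+0.9 − 2φ)·1 = 0.84
φ = (1.700 − 0.84/1) / 2 = 0.43 in/h.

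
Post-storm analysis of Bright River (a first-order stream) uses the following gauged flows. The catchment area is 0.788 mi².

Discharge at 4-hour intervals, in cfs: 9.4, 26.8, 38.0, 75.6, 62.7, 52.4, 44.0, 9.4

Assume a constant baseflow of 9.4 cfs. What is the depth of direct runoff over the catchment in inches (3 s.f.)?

Direct runoff: 0.0, 17.4, 28.6, 66.2, 53.3, 43.0, 34.6, 0.0 cfs; ΣQ_DR = 243.1 cfs.
V = ΣQ_DR · Δt = 243.1 × 14400 s = 3.501 × 10^6 ft³.
Over A = 0.788 mi², depth = V / A = 1.91 in.

d ≈ 1.91 in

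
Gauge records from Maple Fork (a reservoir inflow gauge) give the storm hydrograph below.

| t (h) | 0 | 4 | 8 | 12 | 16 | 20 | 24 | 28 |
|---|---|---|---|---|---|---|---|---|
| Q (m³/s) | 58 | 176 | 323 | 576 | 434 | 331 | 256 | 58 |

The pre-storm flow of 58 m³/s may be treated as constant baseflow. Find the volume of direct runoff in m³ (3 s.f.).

Direct-runoff ordinates (Q − Q_b): 0.0, 118.0, 265.0, 518.0, 376.0, 273.0, 198.0, 0.0 m³/s.
ΣQ_DR = 1748 m³/s.
With Δt = 4 h = 14400 s, V = ΣQ_DR · Δt = 1748 × 14400 = 2.52 × 10^7 m³.

V ≈ 2.52 × 10^7 m³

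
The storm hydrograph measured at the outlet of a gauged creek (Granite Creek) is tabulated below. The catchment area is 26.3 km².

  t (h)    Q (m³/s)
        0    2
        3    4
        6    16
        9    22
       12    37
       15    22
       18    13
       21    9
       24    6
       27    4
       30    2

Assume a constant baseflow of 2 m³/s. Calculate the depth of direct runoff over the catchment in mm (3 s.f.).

d ≈ 47.2 mm

Direct runoff: 0.0, 2.0, 14.0, 20.0, 35.0, 20.0, 11.0, 7.0, 4.0, 2.0, 0.0 m³/s; ΣQ_DR = 115.0 m³/s.
V = ΣQ_DR · Δt = 115.0 × 10800 s = 1.242 × 10^6 m³.
Over A = 26.3 km², depth = V / A = 47.2 mm.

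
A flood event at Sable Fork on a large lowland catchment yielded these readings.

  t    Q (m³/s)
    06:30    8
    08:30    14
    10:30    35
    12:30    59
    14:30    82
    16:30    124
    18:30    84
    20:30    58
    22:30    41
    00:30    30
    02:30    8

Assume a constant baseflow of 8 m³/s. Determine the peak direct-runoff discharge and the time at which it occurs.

Q_p = 116.0 m³/s at t = 16:30

Subtracting baseflow gives direct-runoff ordinates: 0.0, 6.0, 27.0, 51.0, 74.0, 116.0, 76.0, 50.0, 33.0, 22.0, 0.0 m³/s.
The maximum is 116.0 m³/s, occurring at the reading for t = 16:30.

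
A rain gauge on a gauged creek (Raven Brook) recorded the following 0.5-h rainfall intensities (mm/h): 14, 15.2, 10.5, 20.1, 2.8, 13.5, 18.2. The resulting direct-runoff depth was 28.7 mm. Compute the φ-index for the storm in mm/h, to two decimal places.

φ ≈ 5.68 mm/h

Only the 6 blocks with intensity above φ contribute runoff: 14, 15.2, 10.5, 20.1, 13.5, 18.2 mm/h.
Σ(I−φ)·Δt = d  ⇒  (14+15.2+10.5+20.1+13.5+18.2 − 6φ)·0.5 = 28.7
φ = (91.50 − 28.7/0.5) / 6 = 5.68 mm/h.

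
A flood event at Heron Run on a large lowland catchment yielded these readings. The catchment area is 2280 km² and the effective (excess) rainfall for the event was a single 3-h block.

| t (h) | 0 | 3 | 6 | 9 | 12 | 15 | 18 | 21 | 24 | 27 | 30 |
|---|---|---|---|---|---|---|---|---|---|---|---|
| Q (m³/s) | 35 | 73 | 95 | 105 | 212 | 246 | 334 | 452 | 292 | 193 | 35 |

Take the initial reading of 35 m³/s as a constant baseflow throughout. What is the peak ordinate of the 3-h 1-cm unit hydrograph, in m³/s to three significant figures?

Direct runoff: 0.0, 38.0, 60.0, 70.0, 177.0, 211.0, 299.0, 417.0, 257.0, 158.0, 0.0 m³/s; ΣQ_DR = 1687 m³/s, peak = 417.0 m³/s.
Runoff depth d = ΣQ_DR·Δt / A = 1687 × 10800 / (2280 km²) = 7.991 mm.
The 1-cm UH is the DRH scaled by (10 mm)/d, so U_p = 417.0 × 10/7.991 = 522 m³/s.

U_p ≈ 522 m³/s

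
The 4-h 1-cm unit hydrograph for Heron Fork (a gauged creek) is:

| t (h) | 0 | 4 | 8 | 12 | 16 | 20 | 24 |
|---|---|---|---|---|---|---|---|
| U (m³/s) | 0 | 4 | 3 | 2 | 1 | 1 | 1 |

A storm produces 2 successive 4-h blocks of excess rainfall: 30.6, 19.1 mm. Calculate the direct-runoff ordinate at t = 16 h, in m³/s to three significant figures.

Q ≈ 6.88 m³/s

By discrete convolution, Q_j = Σ (P_i / 10 mm) · U_{j−i}.
At t = 16 h (j=4): Q = (30.6/10)·1 + (19.1/10)·2 = 6.88 m³/s.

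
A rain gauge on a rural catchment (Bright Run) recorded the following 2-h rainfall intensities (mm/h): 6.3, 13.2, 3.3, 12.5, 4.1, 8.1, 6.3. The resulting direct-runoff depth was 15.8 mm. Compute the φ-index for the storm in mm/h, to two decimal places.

Only the 2 blocks with intensity above φ contribute runoff: 13.2, 12.5 mm/h.
Σ(I−φ)·Δt = d  ⇒  (13.2+12.5 − 2φ)·2 = 15.8
φ = (25.70 − 15.8/2) / 2 = 8.90 mm/h.

φ ≈ 8.90 mm/h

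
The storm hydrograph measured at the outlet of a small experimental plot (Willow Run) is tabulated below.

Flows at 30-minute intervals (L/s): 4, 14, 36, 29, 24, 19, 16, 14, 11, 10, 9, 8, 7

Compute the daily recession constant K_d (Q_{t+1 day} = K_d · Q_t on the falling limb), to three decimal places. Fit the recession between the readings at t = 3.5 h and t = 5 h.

Between t = 3.5 h and t = 5 h the flow falls from 14 to 9 L/s over 3×0.5 h = 1.5 h.
Per-interval ratio K = (9/14)^(1/3) = 0.8631; K_d = K^(24/0.5) = 0.001.

K_d ≈ 0.001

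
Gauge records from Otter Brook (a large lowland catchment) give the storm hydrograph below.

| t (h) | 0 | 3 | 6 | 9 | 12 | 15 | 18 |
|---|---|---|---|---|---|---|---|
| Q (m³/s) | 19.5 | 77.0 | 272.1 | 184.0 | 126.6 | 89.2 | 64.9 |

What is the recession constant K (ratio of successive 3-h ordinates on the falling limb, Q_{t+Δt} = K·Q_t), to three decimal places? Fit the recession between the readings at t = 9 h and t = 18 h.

K ≈ 0.707

Using the recession-limb readings at t = 9 h and t = 18 h: Q falls from 184.0 to 64.9 m³/s over 3 intervals.
K = (Q₂/Q₁)^(1/3) = (64.9/184.0)^(1/3) = 0.707.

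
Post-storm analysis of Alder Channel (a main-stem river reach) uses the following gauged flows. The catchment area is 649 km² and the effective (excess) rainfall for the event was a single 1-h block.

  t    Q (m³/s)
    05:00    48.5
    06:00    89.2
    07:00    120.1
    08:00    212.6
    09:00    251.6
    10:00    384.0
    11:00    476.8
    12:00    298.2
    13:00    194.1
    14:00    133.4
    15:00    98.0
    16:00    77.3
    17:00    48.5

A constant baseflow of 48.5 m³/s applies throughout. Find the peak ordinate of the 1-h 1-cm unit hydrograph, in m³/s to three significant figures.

U_p ≈ 429 m³/s

Direct runoff: 0.0, 40.7, 71.6, 164.1, 203.1, 335.5, 428.3, 249.7, 145.6, 84.9, 49.5, 28.8, 0.0 m³/s; ΣQ_DR = 1802 m³/s, peak = 428.3 m³/s.
Runoff depth d = ΣQ_DR·Δt / A = 1802 × 3600 / (649 km²) = 9.995 mm.
The 1-cm UH is the DRH scaled by (10 mm)/d, so U_p = 428.3 × 10/9.995 = 429 m³/s.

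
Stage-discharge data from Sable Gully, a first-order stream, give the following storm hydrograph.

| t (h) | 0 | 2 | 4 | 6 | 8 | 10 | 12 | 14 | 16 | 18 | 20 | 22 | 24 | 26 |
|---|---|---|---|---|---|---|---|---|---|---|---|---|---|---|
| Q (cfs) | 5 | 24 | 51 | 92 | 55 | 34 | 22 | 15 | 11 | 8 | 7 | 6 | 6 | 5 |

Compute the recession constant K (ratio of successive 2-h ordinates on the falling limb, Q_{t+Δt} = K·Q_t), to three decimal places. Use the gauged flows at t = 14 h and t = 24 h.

K ≈ 0.833

Using the recession-limb readings at t = 14 h and t = 24 h: Q falls from 15 to 6 cfs over 5 intervals.
K = (Q₂/Q₁)^(1/5) = (6/15)^(1/5) = 0.833.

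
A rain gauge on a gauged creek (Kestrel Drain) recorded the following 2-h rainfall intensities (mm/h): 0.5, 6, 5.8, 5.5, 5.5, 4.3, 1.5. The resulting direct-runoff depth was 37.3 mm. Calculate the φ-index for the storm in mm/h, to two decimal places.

φ ≈ 1.69 mm/h

Only the 5 blocks with intensity above φ contribute runoff: 6, 5.8, 5.5, 5.5, 4.3 mm/h.
Σ(I−φ)·Δt = d  ⇒  (6+5.8+5.5+5.5+4.3 − 5φ)·2 = 37.3
φ = (27.10 − 37.3/2) / 5 = 1.69 mm/h.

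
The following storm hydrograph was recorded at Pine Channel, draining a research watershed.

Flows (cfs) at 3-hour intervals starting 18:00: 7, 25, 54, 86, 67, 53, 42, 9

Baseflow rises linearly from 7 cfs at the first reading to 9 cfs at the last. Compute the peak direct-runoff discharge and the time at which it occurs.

Subtracting baseflow gives direct-runoff ordinates: 0.00, 17.71, 46.43, 78.14, 58.86, 44.57, 33.29, 0.00 cfs.
The maximum is 78.14 cfs, occurring at the reading for t = 03:00.

Q_p = 78.14 cfs at t = 03:00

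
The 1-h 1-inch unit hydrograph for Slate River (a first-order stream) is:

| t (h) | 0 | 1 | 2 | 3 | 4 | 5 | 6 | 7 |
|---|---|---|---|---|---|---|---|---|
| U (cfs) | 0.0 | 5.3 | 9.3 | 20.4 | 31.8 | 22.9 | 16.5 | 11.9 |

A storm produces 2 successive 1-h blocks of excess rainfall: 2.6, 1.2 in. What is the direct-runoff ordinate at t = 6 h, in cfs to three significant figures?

By discrete convolution, Q_j = Σ (P_i / 1 in) · U_{j−i}.
At t = 6 h (j=6): Q = (2.6/1)·16.5 + (1.2/1)·22.9 = 70.4 cfs.

Q ≈ 70.4 cfs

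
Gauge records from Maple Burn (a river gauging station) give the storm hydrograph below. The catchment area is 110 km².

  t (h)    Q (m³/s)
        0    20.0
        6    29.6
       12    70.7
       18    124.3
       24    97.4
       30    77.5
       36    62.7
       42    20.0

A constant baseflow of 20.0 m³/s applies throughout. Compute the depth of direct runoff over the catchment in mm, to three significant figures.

Direct runoff: 0.0, 9.6, 50.7, 104.3, 77.4, 57.5, 42.7, 0.0 m³/s; ΣQ_DR = 342.2 m³/s.
V = ΣQ_DR · Δt = 342.2 × 21600 s = 7.392 × 10^6 m³.
Over A = 110 km², depth = V / A = 67.2 mm.

d ≈ 67.2 mm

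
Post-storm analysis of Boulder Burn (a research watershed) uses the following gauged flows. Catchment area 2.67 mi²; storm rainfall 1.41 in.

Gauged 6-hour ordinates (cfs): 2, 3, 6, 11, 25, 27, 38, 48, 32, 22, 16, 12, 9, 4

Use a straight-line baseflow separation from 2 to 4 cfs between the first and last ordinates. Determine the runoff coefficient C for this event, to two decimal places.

ΣQ_DR = 213.0 cfs; V = ΣQ_DR·Δt = 4.601 × 10^6 ft³.
Runoff depth d = V / A = 0.7417 in.
C = d / P = 0.7417 / 1.41 = 0.53.

C ≈ 0.53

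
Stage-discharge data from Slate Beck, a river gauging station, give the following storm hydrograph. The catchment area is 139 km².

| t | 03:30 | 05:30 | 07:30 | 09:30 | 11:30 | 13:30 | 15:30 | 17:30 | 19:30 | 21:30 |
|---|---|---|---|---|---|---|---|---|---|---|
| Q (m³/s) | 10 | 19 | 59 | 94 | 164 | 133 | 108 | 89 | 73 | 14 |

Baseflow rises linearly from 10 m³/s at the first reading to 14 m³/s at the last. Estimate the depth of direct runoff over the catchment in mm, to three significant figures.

Direct runoff: 0.00, 8.56, 48.11, 82.67, 152.22, 120.78, 95.33, 75.89, 59.44, 0.00 m³/s; ΣQ_DR = 643.0 m³/s.
V = ΣQ_DR · Δt = 643.0 × 7200 s = 4.630 × 10^6 m³.
Over A = 139 km², depth = V / A = 33.3 mm.

d ≈ 33.3 mm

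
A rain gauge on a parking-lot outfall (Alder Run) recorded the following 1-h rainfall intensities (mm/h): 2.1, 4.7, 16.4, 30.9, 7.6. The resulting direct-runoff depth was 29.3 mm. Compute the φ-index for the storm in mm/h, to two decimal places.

Only the 2 blocks with intensity above φ contribute runoff: 16.4, 30.9 mm/h.
Σ(I−φ)·Δt = d  ⇒  (16.4+30.9 − 2φ)·1 = 29.3
φ = (47.30 − 29.3/1) / 2 = 9.00 mm/h.

φ ≈ 9.00 mm/h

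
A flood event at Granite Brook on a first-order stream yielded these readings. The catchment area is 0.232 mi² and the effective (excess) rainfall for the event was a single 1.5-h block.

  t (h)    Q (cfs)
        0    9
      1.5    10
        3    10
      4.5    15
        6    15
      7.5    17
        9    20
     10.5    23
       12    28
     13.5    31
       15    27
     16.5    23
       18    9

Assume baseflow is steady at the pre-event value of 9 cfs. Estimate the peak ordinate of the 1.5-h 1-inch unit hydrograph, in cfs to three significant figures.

U_p ≈ 18.3 cfs

Direct runoff: 0.0, 1.0, 1.0, 6.0, 6.0, 8.0, 11.0, 14.0, 19.0, 22.0, 18.0, 14.0, 0.0 cfs; ΣQ_DR = 120.0 cfs, peak = 22.0 cfs.
Runoff depth d = ΣQ_DR·Δt / A = 120.0 × 5400 / (0.232 mi²) = 1.202 in.
The 1-inch UH is the DRH scaled by (1 in)/d, so U_p = 22.0 × 1/1.202 = 18.3 cfs.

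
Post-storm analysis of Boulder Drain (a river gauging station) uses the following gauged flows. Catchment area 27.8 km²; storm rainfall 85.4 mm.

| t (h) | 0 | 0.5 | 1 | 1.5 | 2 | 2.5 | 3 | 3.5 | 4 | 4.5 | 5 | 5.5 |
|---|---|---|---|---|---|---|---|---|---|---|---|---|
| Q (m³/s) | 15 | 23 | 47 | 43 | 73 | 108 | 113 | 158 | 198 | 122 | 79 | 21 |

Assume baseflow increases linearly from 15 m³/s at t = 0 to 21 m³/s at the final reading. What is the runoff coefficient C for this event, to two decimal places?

ΣQ_DR = 784.0 m³/s; V = ΣQ_DR·Δt = 1.411 × 10^6 m³.
Runoff depth d = V / A = 50.76 mm.
C = d / P = 50.76 / 85.4 = 0.59.

C ≈ 0.59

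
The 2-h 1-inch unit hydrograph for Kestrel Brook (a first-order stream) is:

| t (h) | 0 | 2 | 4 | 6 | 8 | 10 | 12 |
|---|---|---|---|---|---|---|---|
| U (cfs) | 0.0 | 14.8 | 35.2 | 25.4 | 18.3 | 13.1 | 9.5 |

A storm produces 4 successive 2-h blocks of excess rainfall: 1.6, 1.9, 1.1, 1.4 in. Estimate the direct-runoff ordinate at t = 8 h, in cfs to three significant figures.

By discrete convolution, Q_j = Σ (P_i / 1 in) · U_{j−i}.
At t = 8 h (j=4): Q = (1.6/1)·18.3 + (1.9/1)·25.4 + (1.1/1)·35.2 + (1.4/1)·14.8 = 137 cfs.

Q ≈ 137 cfs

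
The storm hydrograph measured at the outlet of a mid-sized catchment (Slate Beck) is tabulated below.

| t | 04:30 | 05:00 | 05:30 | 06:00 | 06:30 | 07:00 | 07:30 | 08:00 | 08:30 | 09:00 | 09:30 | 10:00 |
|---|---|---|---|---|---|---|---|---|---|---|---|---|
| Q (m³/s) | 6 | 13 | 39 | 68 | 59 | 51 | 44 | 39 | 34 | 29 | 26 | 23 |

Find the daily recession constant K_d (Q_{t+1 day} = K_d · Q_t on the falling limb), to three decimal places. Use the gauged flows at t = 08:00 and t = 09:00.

Between t = 08:00 and t = 09:00 the flow falls from 39 to 29 m³/s over 2×0.5 h = 1 h.
Per-interval ratio K = (29/39)^(1/2) = 0.8623; K_d = K^(24/0.5) = 0.001.

K_d ≈ 0.001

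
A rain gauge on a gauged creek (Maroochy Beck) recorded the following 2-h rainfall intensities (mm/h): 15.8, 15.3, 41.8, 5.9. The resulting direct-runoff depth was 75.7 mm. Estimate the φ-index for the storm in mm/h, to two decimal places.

φ ≈ 11.68 mm/h

Only the 3 blocks with intensity above φ contribute runoff: 15.8, 15.3, 41.8 mm/h.
Σ(I−φ)·Δt = d  ⇒  (15.8+15.3+41.8 − 3φ)·2 = 75.7
φ = (72.90 − 75.7/2) / 3 = 11.68 mm/h.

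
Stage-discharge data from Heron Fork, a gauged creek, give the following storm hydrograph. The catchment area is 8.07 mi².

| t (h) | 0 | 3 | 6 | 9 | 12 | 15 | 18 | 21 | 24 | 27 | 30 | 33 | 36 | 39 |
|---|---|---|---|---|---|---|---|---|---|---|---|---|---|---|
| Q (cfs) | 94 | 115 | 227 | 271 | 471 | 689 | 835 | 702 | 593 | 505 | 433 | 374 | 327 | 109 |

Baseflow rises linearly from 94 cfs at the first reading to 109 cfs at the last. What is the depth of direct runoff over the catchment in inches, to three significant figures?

d ≈ 2.49 in

Direct runoff: 0.00, 19.85, 130.69, 173.54, 372.38, 589.23, 734.08, 599.92, 489.77, 400.62, 327.46, 267.31, 219.15, 0.00 cfs; ΣQ_DR = 4324 cfs.
V = ΣQ_DR · Δt = 4324 × 10800 s = 4.670 × 10^7 ft³.
Over A = 8.07 mi², depth = V / A = 2.49 in.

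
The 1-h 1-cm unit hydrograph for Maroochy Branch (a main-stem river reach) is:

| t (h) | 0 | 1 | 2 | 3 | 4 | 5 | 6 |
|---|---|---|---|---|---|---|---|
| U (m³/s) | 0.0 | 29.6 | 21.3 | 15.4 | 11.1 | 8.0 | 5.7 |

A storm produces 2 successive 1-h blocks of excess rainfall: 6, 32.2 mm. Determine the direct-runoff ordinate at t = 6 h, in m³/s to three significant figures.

By discrete convolution, Q_j = Σ (P_i / 10 mm) · U_{j−i}.
At t = 6 h (j=6): Q = (6/10)·5.7 + (32.2/10)·8.0 = 29.2 m³/s.

Q ≈ 29.2 m³/s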